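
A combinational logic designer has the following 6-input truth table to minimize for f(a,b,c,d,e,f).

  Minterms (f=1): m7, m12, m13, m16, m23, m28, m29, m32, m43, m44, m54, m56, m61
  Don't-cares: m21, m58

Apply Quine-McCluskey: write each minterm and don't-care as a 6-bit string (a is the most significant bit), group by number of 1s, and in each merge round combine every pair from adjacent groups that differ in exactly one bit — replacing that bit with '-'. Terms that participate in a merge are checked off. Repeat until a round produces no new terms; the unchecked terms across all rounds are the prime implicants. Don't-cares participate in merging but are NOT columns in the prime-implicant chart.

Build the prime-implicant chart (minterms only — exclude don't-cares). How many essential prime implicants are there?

size-2^0 implicants → 000111(✓)  001100(✓)  001101(✓)  010000  010101(✓)  010111(✓)  011100(✓)  011101(✓)  100000  101011  101100(✓)  110110  111000(✓)  111010(✓)  111101(✓)
size-2^1 implicants → -01100  -11101  0-0111  0-1100(✓)  0-1101(✓)  00110-(✓)  01-101  0101-1  01110-(✓)  1110-0
size-2^2 implicants → 0-110-
Unchecked terms (primes): -01100, -11101, 0-0111, 0-110-, 01-101, 010000, 0101-1, 100000, 101011, 110110, 1110-0
Minterm coverage:
  m7 ⊆ 0-0111 [E]
  m12 ⊆ -01100,0-110-
  m13 ⊆ 0-110- [E]
  m16 ⊆ 010000 [E]
  m23 ⊆ 0-0111,0101-1
  m28 ⊆ 0-110- [E]
  m29 ⊆ -11101,0-110-,01-101
  m32 ⊆ 100000 [E]
  m43 ⊆ 101011 [E]
  m44 ⊆ -01100 [E]
  m54 ⊆ 110110 [E]
  m56 ⊆ 1110-0 [E]
  m61 ⊆ -11101 [E]
E = {-01100, -11101, 0-0111, 0-110-, 010000, 100000, 101011, 110110, 1110-0}

9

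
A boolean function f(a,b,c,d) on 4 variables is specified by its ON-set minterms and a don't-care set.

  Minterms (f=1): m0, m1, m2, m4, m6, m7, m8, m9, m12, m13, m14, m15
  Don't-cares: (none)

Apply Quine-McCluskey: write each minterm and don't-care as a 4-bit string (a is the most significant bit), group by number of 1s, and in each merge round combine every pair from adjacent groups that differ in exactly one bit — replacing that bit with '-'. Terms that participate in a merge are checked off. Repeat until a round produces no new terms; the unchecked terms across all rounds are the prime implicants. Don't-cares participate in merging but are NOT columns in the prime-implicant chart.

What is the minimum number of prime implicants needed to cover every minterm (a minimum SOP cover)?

4

[col 0] 0000*, 0001*, 0010*, 0100*, 0110*, 0111*, 1000*, 1001*, 1100*, 1101*, 1110*, 1111*
[col 1] -000*, -001*, -100*, -110*, -111*, 0-00*, 0-10*, 00-0*, 000-*, 01-0*, 011-*, 1-00*, 1-01*, 100-*, 11-0*, 11-1*, 110-*, 111-*
[col 2] --00, -00-, -1-0, -11-, 0--0, 1-0-, 11--
Prime implicants: --00, -00-, -1-0, -11-, 0--0, 1-0-, 11--
PI chart (minterm → PIs covering it):
  0 | --00,-00-,0--0
  1 | -00-  (sole → essential)
  2 | 0--0  (sole → essential)
  4 | --00,-1-0,0--0
  6 | -1-0,-11-,0--0
  7 | -11-  (sole → essential)
  8 | --00,-00-,1-0-
  9 | -00-,1-0-
  12 | --00,-1-0,1-0-,11--
  13 | 1-0-,11--
  14 | -1-0,-11-,11--
  15 | -11-,11--
Essential prime implicants: -00-, -11-, 0--0
Petrick residual → 1-0-
Minimum SOP uses 4 PIs: b'c' + bc + a'd' + ac'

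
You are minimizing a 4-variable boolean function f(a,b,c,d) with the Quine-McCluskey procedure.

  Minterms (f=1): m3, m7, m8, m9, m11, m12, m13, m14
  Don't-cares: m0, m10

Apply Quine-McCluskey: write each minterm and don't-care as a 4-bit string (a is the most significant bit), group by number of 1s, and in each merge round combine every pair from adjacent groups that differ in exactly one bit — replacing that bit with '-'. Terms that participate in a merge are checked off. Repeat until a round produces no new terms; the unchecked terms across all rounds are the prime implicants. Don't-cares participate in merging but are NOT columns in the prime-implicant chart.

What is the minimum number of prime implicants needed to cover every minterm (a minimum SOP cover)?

4

[col 0] 0000*, 0011*, 0111*, 1000*, 1001*, 1010*, 1011*, 1100*, 1101*, 1110*
[col 1] -000, -011, 0-11, 1-00*, 1-01*, 1-10*, 10-0*, 10-1*, 100-*, 101-*, 11-0*, 110-*
[col 2] 1--0, 1-0-, 10--
Prime implicants: -000, -011, 0-11, 1--0, 1-0-, 10--
PI chart (minterm → PIs covering it):
  3 | -011,0-11
  7 | 0-11  (sole → essential)
  8 | -000,1--0,1-0-,10--
  9 | 1-0-,10--
  11 | -011,10--
  12 | 1--0,1-0-
  13 | 1-0-  (sole → essential)
  14 | 1--0  (sole → essential)
Essential prime implicants: 0-11, 1--0, 1-0-
Petrick residual → -011
Minimum SOP uses 4 PIs: b'cd + a'cd + ad' + ac'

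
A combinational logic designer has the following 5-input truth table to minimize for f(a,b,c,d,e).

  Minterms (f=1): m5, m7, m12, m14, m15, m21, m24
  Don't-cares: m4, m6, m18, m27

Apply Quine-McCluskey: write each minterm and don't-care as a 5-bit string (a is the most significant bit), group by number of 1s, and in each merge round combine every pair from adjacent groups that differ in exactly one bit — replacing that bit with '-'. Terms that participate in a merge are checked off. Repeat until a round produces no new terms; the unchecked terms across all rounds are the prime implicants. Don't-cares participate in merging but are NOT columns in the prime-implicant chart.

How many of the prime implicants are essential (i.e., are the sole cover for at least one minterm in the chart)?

4

[col 0] 00100*, 00101*, 00110*, 00111*, 01100*, 01110*, 01111*, 10010, 10101*, 11000, 11011
[col 1] -0101, 0-100*, 0-110*, 0-111*, 001-0*, 001-1*, 0010-*, 0011-*, 011-0*, 0111-*
[col 2] 0-1-0, 0-11-, 001--
Prime implicants: -0101, 0-1-0, 0-11-, 001--, 10010, 11000, 11011
PI chart (minterm → PIs covering it):
  5 | -0101,001--
  7 | 0-11-,001--
  12 | 0-1-0  (sole → essential)
  14 | 0-1-0,0-11-
  15 | 0-11-  (sole → essential)
  21 | -0101  (sole → essential)
  24 | 11000  (sole → essential)
Essential prime implicants: -0101, 0-1-0, 0-11-, 11000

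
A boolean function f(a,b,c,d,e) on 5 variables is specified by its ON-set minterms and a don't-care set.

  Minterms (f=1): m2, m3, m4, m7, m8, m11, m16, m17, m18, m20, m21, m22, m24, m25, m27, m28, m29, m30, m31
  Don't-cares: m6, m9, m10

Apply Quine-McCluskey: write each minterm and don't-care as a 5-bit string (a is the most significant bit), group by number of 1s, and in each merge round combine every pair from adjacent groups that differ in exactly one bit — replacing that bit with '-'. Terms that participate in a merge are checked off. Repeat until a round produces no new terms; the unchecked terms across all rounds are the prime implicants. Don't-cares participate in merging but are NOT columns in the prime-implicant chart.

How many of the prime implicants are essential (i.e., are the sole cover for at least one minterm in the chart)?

[col 0] 00010*, 00011*, 00100*, 00110*, 00111*, 01000*, 01001*, 01010*, 01011*, 10000*, 10001*, 10010*, 10100*, 10101*, 10110*, 11000*, 11001*, 11011*, 11100*, 11101*, 11110*, 11111*
[col 1] -0010*, -0100*, -0110*, -1000*, -1001*, -1011*, 0-010*, 0-011*, 00-10*, 00-11*, 0001-*, 001-0*, 0011-*, 010-0*, 010-1*, 0100-*, 0101-*, 1-000*, 1-001*, 1-100*, 1-101*, 1-110*, 10-00*, 10-01*, 10-10*, 100-0*, 1000-*, 101-0*, 1010-*, 11-00*, 11-01*, 11-11*, 110-1*, 1100-*, 111-0*, 111-1*, 1110-*, 1111-*
[col 2] -0-10, -01-0, -10-1, -100-, 0-01-, 00-1-, 010--, 1--00*, 1--01*, 1-00-*, 1-1-0, 1-10-*, 10--0, 10-0-*, 11--1, 11-0-*, 111--
[col 3] 1--0-
Prime implicants: -0-10, -01-0, -10-1, -100-, 0-01-, 00-1-, 010--, 1--0-, 1-1-0, 10--0, 11--1, 111--
PI chart (minterm → PIs covering it):
  2 | -0-10,0-01-,00-1-
  3 | 0-01-,00-1-
  4 | -01-0  (sole → essential)
  7 | 00-1-  (sole → essential)
  8 | -100-,010--
  11 | -10-1,0-01-,010--
  16 | 1--0-,10--0
  17 | 1--0-  (sole → essential)
  18 | -0-10,10--0
  20 | -01-0,1--0-,1-1-0,10--0
  21 | 1--0-  (sole → essential)
  22 | -0-10,-01-0,1-1-0,10--0
  24 | -100-,1--0-
  25 | -10-1,-100-,1--0-,11--1
  27 | -10-1,11--1
  28 | 1--0-,1-1-0,111--
  29 | 1--0-,11--1,111--
  30 | 1-1-0,111--
  31 | 11--1,111--
Essential prime implicants: -01-0, 00-1-, 1--0-

3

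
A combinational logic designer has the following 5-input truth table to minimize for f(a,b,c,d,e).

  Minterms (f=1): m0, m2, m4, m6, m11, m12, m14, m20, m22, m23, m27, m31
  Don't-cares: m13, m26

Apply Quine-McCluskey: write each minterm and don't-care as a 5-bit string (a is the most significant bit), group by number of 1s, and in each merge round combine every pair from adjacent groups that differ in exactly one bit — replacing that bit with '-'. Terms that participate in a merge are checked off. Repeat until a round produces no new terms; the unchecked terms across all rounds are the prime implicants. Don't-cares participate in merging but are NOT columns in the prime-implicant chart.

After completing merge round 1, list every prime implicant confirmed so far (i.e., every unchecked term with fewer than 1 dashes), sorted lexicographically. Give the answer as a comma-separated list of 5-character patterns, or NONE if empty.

Round 0: 00000✓ 00010✓ 00100✓ 00110✓ 01011✓ 01100✓ 01101✓ 01110✓ 10100✓ 10110✓ 10111✓ 11010✓ 11011✓ 11111✓
Round 1: -0100✓ -0110✓ -1011 0-100✓ 0-110✓ 00-00✓ 00-10✓ 000-0✓ 001-0✓ 011-0✓ 0110- 1-111 101-0✓ 1011- 11-11 1101-
Round 2: -01-0 0-1-0 00--0
PIs = {-01-0, -1011, 0-1-0, 00--0, 0110-, 1-111, 1011-, 11-11, 1101-}

NONE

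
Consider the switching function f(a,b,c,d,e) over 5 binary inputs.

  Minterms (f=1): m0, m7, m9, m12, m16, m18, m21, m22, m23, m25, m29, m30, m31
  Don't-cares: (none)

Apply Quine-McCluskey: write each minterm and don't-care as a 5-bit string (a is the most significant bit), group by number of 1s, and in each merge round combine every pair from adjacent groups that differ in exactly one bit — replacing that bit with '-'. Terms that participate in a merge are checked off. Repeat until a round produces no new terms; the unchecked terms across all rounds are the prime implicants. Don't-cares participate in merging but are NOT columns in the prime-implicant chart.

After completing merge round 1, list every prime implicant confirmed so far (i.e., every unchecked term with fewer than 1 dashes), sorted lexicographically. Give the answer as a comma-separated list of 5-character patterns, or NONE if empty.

Round 0: 00000✓ 00111✓ 01001✓ 01100 10000✓ 10010✓ 10101✓ 10110✓ 10111✓ 11001✓ 11101✓ 11110✓ 11111✓
Round 1: -0000 -0111 -1001 1-101✓ 1-110✓ 1-111✓ 10-10 100-0 101-1✓ 1011-✓ 11-01 111-1✓ 1111-✓
Round 2: 1-1-1 1-11-
PIs = {-0000, -0111, -1001, 01100, 1-1-1, 1-11-, 10-10, 100-0, 11-01}

01100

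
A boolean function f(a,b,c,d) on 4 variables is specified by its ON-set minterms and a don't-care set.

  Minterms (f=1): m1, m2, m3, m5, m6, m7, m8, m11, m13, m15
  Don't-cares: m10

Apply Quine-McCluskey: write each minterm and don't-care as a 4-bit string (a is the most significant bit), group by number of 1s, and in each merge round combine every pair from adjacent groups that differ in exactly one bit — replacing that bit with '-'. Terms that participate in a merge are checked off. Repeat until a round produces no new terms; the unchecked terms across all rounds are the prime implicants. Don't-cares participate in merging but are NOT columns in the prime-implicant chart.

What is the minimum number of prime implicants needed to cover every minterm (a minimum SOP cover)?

[col 0] 0001*, 0010*, 0011*, 0101*, 0110*, 0111*, 1000*, 1010*, 1011*, 1101*, 1111*
[col 1] -010*, -011*, -101*, -111*, 0-01*, 0-10*, 0-11*, 00-1*, 001-*, 01-1*, 011-*, 1-11*, 10-0, 101-*, 11-1*
[col 2] --11, -01-, -1-1, 0--1, 0-1-
Prime implicants: --11, -01-, -1-1, 0--1, 0-1-, 10-0
PI chart (minterm → PIs covering it):
  1 | 0--1  (sole → essential)
  2 | -01-,0-1-
  3 | --11,-01-,0--1,0-1-
  5 | -1-1,0--1
  6 | 0-1-  (sole → essential)
  7 | --11,-1-1,0--1,0-1-
  8 | 10-0  (sole → essential)
  11 | --11,-01-
  13 | -1-1  (sole → essential)
  15 | --11,-1-1
Essential prime implicants: -1-1, 0--1, 0-1-, 10-0
Petrick residual → --11
Minimum SOP uses 5 PIs: cd + bd + a'd + a'c + ab'd'

5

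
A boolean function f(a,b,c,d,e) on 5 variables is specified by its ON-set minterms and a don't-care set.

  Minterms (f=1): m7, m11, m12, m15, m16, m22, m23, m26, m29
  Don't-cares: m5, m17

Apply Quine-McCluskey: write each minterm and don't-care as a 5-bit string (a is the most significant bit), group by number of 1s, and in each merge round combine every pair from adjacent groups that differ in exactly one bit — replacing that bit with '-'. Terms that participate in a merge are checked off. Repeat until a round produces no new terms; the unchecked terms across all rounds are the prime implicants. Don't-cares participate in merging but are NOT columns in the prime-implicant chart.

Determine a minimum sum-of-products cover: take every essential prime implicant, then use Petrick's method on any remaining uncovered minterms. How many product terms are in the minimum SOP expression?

size-2^0 implicants → 00101(✓)  00111(✓)  01011(✓)  01100  01111(✓)  10000(✓)  10001(✓)  10110(✓)  10111(✓)  11010  11101
size-2^1 implicants → -0111  0-111  001-1  01-11  1000-  1011-
Unchecked terms (primes): -0111, 0-111, 001-1, 01-11, 01100, 1000-, 1011-, 11010, 11101
Minterm coverage:
  m7 ⊆ -0111,0-111,001-1
  m11 ⊆ 01-11 [E]
  m12 ⊆ 01100 [E]
  m15 ⊆ 0-111,01-11
  m16 ⊆ 1000- [E]
  m22 ⊆ 1011- [E]
  m23 ⊆ -0111,1011-
  m26 ⊆ 11010 [E]
  m29 ⊆ 11101 [E]
E = {01-11, 01100, 1000-, 1011-, 11010, 11101}
Petrick residual → -0111
Cover = b'cde + a'bde + a'bcd'e' + ab'c'd' + ab'cd + abc'de' + abcd'e  |cover|=7

7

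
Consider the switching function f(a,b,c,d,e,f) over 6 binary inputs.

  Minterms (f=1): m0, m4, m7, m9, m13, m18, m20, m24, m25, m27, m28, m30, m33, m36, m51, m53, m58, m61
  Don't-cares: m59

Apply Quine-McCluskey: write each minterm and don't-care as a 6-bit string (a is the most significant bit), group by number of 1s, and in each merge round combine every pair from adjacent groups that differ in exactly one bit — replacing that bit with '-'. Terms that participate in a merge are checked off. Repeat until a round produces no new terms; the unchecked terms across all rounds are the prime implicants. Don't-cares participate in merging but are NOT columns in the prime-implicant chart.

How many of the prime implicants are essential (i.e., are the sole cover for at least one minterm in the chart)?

size-2^0 implicants → 000000(✓)  000100(✓)  000111  001001(✓)  001101(✓)  010010  010100(✓)  011000(✓)  011001(✓)  011011(✓)  011100(✓)  011110(✓)  100001  100100(✓)  110011(✓)  110101(✓)  111010(✓)  111011(✓)  111101(✓)
size-2^1 implicants → -00100  -11011  0-0100  0-1001  000-00  001-01  01-100  011-00  0110-1  01100-  0111-0  11-011  11-101  11101-
Unchecked terms (primes): -00100, -11011, 0-0100, 0-1001, 000-00, 000111, 001-01, 01-100, 010010, 011-00, 0110-1, 01100-, 0111-0, 100001, 11-011, 11-101, 11101-
Minterm coverage:
  m0 ⊆ 000-00 [E]
  m4 ⊆ -00100,0-0100,000-00
  m7 ⊆ 000111 [E]
  m9 ⊆ 0-1001,001-01
  m13 ⊆ 001-01 [E]
  m18 ⊆ 010010 [E]
  m20 ⊆ 0-0100,01-100
  m24 ⊆ 011-00,01100-
  m25 ⊆ 0-1001,0110-1,01100-
  m27 ⊆ -11011,0110-1
  m28 ⊆ 01-100,011-00,0111-0
  m30 ⊆ 0111-0 [E]
  m33 ⊆ 100001 [E]
  m36 ⊆ -00100 [E]
  m51 ⊆ 11-011 [E]
  m53 ⊆ 11-101 [E]
  m58 ⊆ 11101- [E]
  m61 ⊆ 11-101 [E]
E = {-00100, 000-00, 000111, 001-01, 010010, 0111-0, 100001, 11-011, 11-101, 11101-}

10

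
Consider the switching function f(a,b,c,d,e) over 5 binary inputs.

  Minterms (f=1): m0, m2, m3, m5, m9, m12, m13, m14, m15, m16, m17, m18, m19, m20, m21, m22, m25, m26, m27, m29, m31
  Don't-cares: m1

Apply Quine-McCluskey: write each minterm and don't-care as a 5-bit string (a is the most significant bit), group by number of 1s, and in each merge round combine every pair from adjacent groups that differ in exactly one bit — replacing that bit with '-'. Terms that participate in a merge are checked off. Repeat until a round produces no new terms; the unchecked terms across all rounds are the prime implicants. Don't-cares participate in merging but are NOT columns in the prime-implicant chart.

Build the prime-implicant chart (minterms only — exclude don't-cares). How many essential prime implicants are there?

5

Round 0: 00000✓ 00001✓ 00010✓ 00011✓ 00101✓ 01001✓ 01100✓ 01101✓ 01110✓ 01111✓ 10000✓ 10001✓ 10010✓ 10011✓ 10100✓ 10101✓ 10110✓ 11001✓ 11010✓ 11011✓ 11101✓ 11111✓
Round 1: -0000✓ -0001✓ -0010✓ -0011✓ -0101✓ -1001✓ -1101✓ -1111✓ 0-001✓ 0-101✓ 00-01✓ 000-0✓ 000-1✓ 0000-✓ 0001-✓ 01-01✓ 011-0✓ 011-1✓ 0110-✓ 0111-✓ 1-001✓ 1-010✓ 1-011✓ 1-101✓ 10-00✓ 10-01✓ 10-10✓ 100-0✓ 100-1✓ 1000-✓ 1001-✓ 101-0✓ 1010-✓ 11-01✓ 11-11✓ 110-1✓ 1101-✓ 111-1✓
Round 2: --001✓ --101✓ -0-01✓ -00-0✓ -00-1✓ -000-✓ -001-✓ -1-01✓ -11-1 0--01✓ 000--✓ 011-- 1--01✓ 1-0-1 1-01- 10--0 10-0- 100--✓ 11--1
Round 3: ---01 -00--
PIs = {---01, -00--, -11-1, 011--, 1-0-1, 1-01-, 10--0, 10-0-, 11--1}
Coverage chart:
  m0: -00-- ←essential
  m2: -00-- ←essential
  m3: -00-- ←essential
  m5: ---01 ←essential
  m9: ---01 ←essential
  m12: 011-- ←essential
  m13: ---01,-11-1,011--
  m14: 011-- ←essential
  m15: -11-1,011--
  m16: -00--,10--0,10-0-
  m17: ---01,-00--,1-0-1,10-0-
  m18: -00--,1-01-,10--0
  m19: -00--,1-0-1,1-01-
  m20: 10--0,10-0-
  m21: ---01,10-0-
  m22: 10--0 ←essential
  m25: ---01,1-0-1,11--1
  m26: 1-01- ←essential
  m27: 1-0-1,1-01-,11--1
  m29: ---01,-11-1,11--1
  m31: -11-1,11--1
Essential: ---01, -00--, 011--, 1-01-, 10--0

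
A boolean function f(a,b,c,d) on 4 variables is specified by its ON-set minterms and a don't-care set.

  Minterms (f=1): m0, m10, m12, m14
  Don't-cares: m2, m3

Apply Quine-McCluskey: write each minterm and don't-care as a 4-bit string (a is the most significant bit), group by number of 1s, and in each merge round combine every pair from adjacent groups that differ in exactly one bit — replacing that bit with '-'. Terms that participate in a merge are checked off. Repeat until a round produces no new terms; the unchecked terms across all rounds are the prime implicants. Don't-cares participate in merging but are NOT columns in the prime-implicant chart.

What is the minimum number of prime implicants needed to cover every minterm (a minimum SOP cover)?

size-2^0 implicants → 0000(✓)  0010(✓)  0011(✓)  1010(✓)  1100(✓)  1110(✓)
size-2^1 implicants → -010  00-0  001-  1-10  11-0
Unchecked terms (primes): -010, 00-0, 001-, 1-10, 11-0
Minterm coverage:
  m0 ⊆ 00-0 [E]
  m10 ⊆ -010,1-10
  m12 ⊆ 11-0 [E]
  m14 ⊆ 1-10,11-0
E = {00-0, 11-0}
Petrick residual → -010
Cover = b'cd' + a'b'd' + abd'  |cover|=3

3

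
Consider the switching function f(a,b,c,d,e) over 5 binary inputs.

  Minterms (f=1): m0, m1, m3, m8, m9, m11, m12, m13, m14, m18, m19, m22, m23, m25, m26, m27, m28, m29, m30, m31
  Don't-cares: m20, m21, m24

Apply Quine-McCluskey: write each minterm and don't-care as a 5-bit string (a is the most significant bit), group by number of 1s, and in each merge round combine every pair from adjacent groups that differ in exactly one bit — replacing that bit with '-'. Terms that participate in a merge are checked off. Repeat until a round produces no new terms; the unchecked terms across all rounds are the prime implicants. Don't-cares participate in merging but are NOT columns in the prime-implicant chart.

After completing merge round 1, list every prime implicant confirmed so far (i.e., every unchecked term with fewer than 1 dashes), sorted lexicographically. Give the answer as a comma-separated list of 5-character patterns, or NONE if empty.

[col 0] 00000*, 00001*, 00011*, 01000*, 01001*, 01011*, 01100*, 01101*, 01110*, 10010*, 10011*, 10100*, 10101*, 10110*, 10111*, 11000*, 11001*, 11010*, 11011*, 11100*, 11101*, 11110*, 11111*
[col 1] -0011*, -1000*, -1001*, -1011*, -1100*, -1101*, -1110*, 0-000*, 0-001*, 0-011*, 000-1*, 0000-*, 01-00*, 01-01*, 010-1*, 0100-*, 011-0*, 0110-*, 1-010*, 1-011*, 1-100*, 1-101*, 1-110*, 1-111*, 10-10*, 10-11*, 1001-*, 101-0*, 101-1*, 1010-*, 1011-*, 11-00*, 11-01*, 11-10*, 11-11*, 110-0*, 110-1*, 1100-*, 1101-*, 111-0*, 111-1*, 1110-*, 1111-*
[col 2] --011, -1-00*, -1-01*, -10-1, -100-*, -11-0, -110-*, 0-0-1, 0-00-, 01-0-*, 1--10*, 1--11*, 1-01-*, 1-1-0*, 1-1-1*, 1-10-*, 1-11-*, 10-1-*, 101--*, 11--0*, 11--1*, 11-0-*, 11-1-*, 110--*, 111--*
[col 3] -1-0-, 1--1-, 1-1--, 11---
Prime implicants: --011, -1-0-, -10-1, -11-0, 0-0-1, 0-00-, 1--1-, 1-1--, 11---

NONE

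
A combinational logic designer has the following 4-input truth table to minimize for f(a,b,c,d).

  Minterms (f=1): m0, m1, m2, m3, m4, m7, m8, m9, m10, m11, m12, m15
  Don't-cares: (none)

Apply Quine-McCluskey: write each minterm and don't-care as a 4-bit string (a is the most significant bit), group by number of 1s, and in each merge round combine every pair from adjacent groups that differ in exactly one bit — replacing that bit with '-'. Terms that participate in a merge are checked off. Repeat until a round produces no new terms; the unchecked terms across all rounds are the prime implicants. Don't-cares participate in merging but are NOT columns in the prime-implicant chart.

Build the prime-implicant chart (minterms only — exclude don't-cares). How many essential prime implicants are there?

3

[col 0] 0000*, 0001*, 0010*, 0011*, 0100*, 0111*, 1000*, 1001*, 1010*, 1011*, 1100*, 1111*
[col 1] -000*, -001*, -010*, -011*, -100*, -111*, 0-00*, 0-11*, 00-0*, 00-1*, 000-*, 001-*, 1-00*, 1-11*, 10-0*, 10-1*, 100-*, 101-*
[col 2] --00, --11, -0-0*, -0-1*, -00-*, -01-*, 00--*, 10--*
[col 3] -0--
Prime implicants: --00, --11, -0--
PI chart (minterm → PIs covering it):
  0 | --00,-0--
  1 | -0--  (sole → essential)
  2 | -0--  (sole → essential)
  3 | --11,-0--
  4 | --00  (sole → essential)
  7 | --11  (sole → essential)
  8 | --00,-0--
  9 | -0--  (sole → essential)
  10 | -0--  (sole → essential)
  11 | --11,-0--
  12 | --00  (sole → essential)
  15 | --11  (sole → essential)
Essential prime implicants: --00, --11, -0--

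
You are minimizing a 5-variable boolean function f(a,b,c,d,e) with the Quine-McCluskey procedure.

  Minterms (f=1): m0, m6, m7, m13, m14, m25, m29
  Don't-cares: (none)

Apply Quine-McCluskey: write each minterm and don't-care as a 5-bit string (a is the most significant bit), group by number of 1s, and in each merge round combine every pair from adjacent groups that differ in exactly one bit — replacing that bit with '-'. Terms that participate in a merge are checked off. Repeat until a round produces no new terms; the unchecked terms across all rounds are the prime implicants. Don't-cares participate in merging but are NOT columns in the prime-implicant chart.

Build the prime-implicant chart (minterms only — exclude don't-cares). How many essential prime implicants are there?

size-2^0 implicants → 00000  00110(✓)  00111(✓)  01101(✓)  01110(✓)  11001(✓)  11101(✓)
size-2^1 implicants → -1101  0-110  0011-  11-01
Unchecked terms (primes): -1101, 0-110, 00000, 0011-, 11-01
Minterm coverage:
  m0 ⊆ 00000 [E]
  m6 ⊆ 0-110,0011-
  m7 ⊆ 0011- [E]
  m13 ⊆ -1101 [E]
  m14 ⊆ 0-110 [E]
  m25 ⊆ 11-01 [E]
  m29 ⊆ -1101,11-01
E = {-1101, 0-110, 00000, 0011-, 11-01}

5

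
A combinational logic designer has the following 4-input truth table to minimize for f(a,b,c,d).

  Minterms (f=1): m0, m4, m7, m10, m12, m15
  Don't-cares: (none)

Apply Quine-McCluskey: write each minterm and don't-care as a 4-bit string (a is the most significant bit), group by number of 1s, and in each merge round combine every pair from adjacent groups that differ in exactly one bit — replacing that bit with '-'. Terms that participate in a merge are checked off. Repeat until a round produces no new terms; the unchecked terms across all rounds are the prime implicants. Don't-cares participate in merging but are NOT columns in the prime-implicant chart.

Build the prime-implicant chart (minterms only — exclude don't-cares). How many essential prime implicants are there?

[col 0] 0000*, 0100*, 0111*, 1010, 1100*, 1111*
[col 1] -100, -111, 0-00
Prime implicants: -100, -111, 0-00, 1010
PI chart (minterm → PIs covering it):
  0 | 0-00  (sole → essential)
  4 | -100,0-00
  7 | -111  (sole → essential)
  10 | 1010  (sole → essential)
  12 | -100  (sole → essential)
  15 | -111  (sole → essential)
Essential prime implicants: -100, -111, 0-00, 1010

4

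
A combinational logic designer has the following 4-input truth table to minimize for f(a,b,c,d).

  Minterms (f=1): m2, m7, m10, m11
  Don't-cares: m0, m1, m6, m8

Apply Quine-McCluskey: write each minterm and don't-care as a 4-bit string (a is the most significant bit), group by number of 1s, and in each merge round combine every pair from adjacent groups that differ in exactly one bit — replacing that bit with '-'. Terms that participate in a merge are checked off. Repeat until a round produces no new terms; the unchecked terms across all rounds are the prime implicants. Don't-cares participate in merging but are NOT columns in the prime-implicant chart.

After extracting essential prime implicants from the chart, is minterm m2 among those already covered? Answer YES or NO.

NO

Round 0: 0000✓ 0001✓ 0010✓ 0110✓ 0111✓ 1000✓ 1010✓ 1011✓
Round 1: -000✓ -010✓ 0-10 00-0✓ 000- 011- 10-0✓ 101-
Round 2: -0-0
PIs = {-0-0, 0-10, 000-, 011-, 101-}
Coverage chart:
  m2: -0-0,0-10
  m7: 011- ←essential
  m10: -0-0,101-
  m11: 101- ←essential
Essential: 011-, 101-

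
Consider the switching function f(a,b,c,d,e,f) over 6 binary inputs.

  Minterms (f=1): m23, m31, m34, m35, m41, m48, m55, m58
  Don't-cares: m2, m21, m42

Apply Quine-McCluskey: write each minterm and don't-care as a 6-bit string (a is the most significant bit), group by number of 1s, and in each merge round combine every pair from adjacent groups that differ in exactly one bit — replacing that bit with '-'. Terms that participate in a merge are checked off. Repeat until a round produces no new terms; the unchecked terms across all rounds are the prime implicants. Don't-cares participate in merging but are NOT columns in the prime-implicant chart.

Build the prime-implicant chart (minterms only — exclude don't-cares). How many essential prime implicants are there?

size-2^0 implicants → 000010(✓)  010101(✓)  010111(✓)  011111(✓)  100010(✓)  100011(✓)  101001  101010(✓)  110000  110111(✓)  111010(✓)
size-2^1 implicants → -00010  -10111  01-111  0101-1  1-1010  10-010  10001-
Unchecked terms (primes): -00010, -10111, 01-111, 0101-1, 1-1010, 10-010, 10001-, 101001, 110000
Minterm coverage:
  m23 ⊆ -10111,01-111,0101-1
  m31 ⊆ 01-111 [E]
  m34 ⊆ -00010,10-010,10001-
  m35 ⊆ 10001- [E]
  m41 ⊆ 101001 [E]
  m48 ⊆ 110000 [E]
  m55 ⊆ -10111 [E]
  m58 ⊆ 1-1010 [E]
E = {-10111, 01-111, 1-1010, 10001-, 101001, 110000}

6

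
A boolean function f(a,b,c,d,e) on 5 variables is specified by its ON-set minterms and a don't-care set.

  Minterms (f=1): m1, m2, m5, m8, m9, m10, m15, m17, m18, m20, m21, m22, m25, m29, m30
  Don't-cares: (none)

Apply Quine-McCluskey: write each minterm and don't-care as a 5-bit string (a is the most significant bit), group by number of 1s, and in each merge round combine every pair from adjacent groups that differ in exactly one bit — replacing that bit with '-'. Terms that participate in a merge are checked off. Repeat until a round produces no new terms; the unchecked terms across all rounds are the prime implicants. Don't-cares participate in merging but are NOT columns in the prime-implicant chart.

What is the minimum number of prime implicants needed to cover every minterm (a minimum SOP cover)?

Round 0: 00001✓ 00010✓ 00101✓ 01000✓ 01001✓ 01010✓ 01111 10001✓ 10010✓ 10100✓ 10101✓ 10110✓ 11001✓ 11101✓ 11110✓
Round 1: -0001✓ -0010 -0101✓ -1001✓ 0-001✓ 0-010 00-01✓ 010-0 0100- 1-001✓ 1-101✓ 1-110 10-01✓ 10-10 101-0 1010- 11-01✓
Round 2: --001 -0-01 1--01
PIs = {--001, -0-01, -0010, 0-010, 010-0, 0100-, 01111, 1--01, 1-110, 10-10, 101-0, 1010-}
Coverage chart:
  m1: --001,-0-01
  m2: -0010,0-010
  m5: -0-01 ←essential
  m8: 010-0,0100-
  m9: --001,0100-
  m10: 0-010,010-0
  m15: 01111 ←essential
  m17: --001,-0-01,1--01
  m18: -0010,10-10
  m20: 101-0,1010-
  m21: -0-01,1--01,1010-
  m22: 1-110,10-10,101-0
  m25: --001,1--01
  m29: 1--01 ←essential
  m30: 1-110 ←essential
Essential: -0-01, 01111, 1--01, 1-110
Petrick residual → --001, -0010, 010-0, 101-0
Min cover (8 terms): c'd'e + b'd'e + b'c'de' + a'bc'e' + a'bcde + ad'e + acde' + ab'ce'

8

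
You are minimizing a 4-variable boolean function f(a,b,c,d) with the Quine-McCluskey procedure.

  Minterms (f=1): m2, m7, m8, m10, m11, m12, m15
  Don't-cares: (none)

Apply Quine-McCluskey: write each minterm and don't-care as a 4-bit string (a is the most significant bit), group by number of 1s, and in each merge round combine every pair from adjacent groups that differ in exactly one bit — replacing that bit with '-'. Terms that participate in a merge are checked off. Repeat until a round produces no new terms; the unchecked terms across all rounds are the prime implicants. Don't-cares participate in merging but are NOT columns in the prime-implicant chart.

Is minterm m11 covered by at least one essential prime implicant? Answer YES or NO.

NO

Round 0: 0010✓ 0111✓ 1000✓ 1010✓ 1011✓ 1100✓ 1111✓
Round 1: -010 -111 1-00 1-11 10-0 101-
PIs = {-010, -111, 1-00, 1-11, 10-0, 101-}
Coverage chart:
  m2: -010 ←essential
  m7: -111 ←essential
  m8: 1-00,10-0
  m10: -010,10-0,101-
  m11: 1-11,101-
  m12: 1-00 ←essential
  m15: -111,1-11
Essential: -010, -111, 1-00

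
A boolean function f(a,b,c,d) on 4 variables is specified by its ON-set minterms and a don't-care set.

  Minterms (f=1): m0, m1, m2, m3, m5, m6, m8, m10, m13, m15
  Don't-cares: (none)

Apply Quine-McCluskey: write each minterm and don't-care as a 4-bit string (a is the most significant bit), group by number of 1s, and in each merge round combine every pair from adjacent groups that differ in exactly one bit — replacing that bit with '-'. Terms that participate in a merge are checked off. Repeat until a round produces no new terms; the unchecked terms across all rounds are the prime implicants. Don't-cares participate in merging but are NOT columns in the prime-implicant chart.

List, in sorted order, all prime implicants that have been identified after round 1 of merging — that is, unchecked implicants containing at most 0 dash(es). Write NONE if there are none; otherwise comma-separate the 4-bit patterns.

NONE

[col 0] 0000*, 0001*, 0010*, 0011*, 0101*, 0110*, 1000*, 1010*, 1101*, 1111*
[col 1] -000*, -010*, -101, 0-01, 0-10, 00-0*, 00-1*, 000-*, 001-*, 10-0*, 11-1
[col 2] -0-0, 00--
Prime implicants: -0-0, -101, 0-01, 0-10, 00--, 11-1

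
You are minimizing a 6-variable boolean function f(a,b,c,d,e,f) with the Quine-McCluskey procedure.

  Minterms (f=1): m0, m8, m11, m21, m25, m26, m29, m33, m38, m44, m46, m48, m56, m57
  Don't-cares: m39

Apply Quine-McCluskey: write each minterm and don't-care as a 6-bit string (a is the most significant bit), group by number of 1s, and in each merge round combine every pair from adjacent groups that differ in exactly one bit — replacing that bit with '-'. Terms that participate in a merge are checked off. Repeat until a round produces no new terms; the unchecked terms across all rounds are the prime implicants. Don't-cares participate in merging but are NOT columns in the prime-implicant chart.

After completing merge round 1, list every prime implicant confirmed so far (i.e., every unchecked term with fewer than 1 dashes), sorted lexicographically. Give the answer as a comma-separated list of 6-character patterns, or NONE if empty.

[col 0] 000000*, 001000*, 001011, 010101*, 011001*, 011010, 011101*, 100001, 100110*, 100111*, 101100*, 101110*, 110000*, 111000*, 111001*
[col 1] -11001, 00-000, 01-101, 011-01, 10-110, 10011-, 1011-0, 11-000, 11100-
Prime implicants: -11001, 00-000, 001011, 01-101, 011-01, 011010, 10-110, 100001, 10011-, 1011-0, 11-000, 11100-

001011, 011010, 100001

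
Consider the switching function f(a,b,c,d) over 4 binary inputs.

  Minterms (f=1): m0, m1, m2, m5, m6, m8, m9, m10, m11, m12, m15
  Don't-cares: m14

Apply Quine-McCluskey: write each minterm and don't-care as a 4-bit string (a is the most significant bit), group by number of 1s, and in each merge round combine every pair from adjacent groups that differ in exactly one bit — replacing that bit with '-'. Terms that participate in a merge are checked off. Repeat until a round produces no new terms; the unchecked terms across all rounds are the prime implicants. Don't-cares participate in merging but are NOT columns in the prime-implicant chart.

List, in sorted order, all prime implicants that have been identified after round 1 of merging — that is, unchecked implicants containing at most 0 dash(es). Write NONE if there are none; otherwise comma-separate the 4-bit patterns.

NONE

size-2^0 implicants → 0000(✓)  0001(✓)  0010(✓)  0101(✓)  0110(✓)  1000(✓)  1001(✓)  1010(✓)  1011(✓)  1100(✓)  1110(✓)  1111(✓)
size-2^1 implicants → -000(✓)  -001(✓)  -010(✓)  -110(✓)  0-01  0-10(✓)  00-0(✓)  000-(✓)  1-00(✓)  1-10(✓)  1-11(✓)  10-0(✓)  10-1(✓)  100-(✓)  101-(✓)  11-0(✓)  111-(✓)
size-2^2 implicants → --10  -0-0  -00-  1--0  1-1-  10--
Unchecked terms (primes): --10, -0-0, -00-, 0-01, 1--0, 1-1-, 10--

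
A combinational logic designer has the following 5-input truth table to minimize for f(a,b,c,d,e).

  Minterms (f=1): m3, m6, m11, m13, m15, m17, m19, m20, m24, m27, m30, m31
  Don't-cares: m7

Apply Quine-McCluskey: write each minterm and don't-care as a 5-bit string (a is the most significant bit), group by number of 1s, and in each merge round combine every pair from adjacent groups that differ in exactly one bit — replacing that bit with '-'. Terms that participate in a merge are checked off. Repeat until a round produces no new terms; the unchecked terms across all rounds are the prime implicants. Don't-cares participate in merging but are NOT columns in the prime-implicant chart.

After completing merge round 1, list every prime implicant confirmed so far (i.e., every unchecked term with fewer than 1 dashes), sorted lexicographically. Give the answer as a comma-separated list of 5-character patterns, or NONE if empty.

10100, 11000

size-2^0 implicants → 00011(✓)  00110(✓)  00111(✓)  01011(✓)  01101(✓)  01111(✓)  10001(✓)  10011(✓)  10100  11000  11011(✓)  11110(✓)  11111(✓)
size-2^1 implicants → -0011(✓)  -1011(✓)  -1111(✓)  0-011(✓)  0-111(✓)  00-11(✓)  0011-  01-11(✓)  011-1  1-011(✓)  100-1  11-11(✓)  1111-
size-2^2 implicants → --011  -1-11  0--11
Unchecked terms (primes): --011, -1-11, 0--11, 0011-, 011-1, 100-1, 10100, 11000, 1111-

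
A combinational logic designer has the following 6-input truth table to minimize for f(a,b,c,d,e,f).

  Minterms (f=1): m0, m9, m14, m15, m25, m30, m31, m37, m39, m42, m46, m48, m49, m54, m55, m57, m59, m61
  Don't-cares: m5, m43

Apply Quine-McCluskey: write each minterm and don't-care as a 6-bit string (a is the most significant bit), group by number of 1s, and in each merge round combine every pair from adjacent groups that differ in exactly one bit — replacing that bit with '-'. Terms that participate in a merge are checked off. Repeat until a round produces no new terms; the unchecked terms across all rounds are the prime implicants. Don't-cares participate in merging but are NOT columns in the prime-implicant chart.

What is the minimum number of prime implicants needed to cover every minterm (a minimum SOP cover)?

9

size-2^0 implicants → 000000  000101(✓)  001001(✓)  001110(✓)  001111(✓)  011001(✓)  011110(✓)  011111(✓)  100101(✓)  100111(✓)  101010(✓)  101011(✓)  101110(✓)  110000(✓)  110001(✓)  110110(✓)  110111(✓)  111001(✓)  111011(✓)  111101(✓)
size-2^1 implicants → -00101  -01110  -11001  0-1001  0-1110(✓)  0-1111(✓)  00111-(✓)  01111-(✓)  1-0111  1-1011  1001-1  101-10  10101-  11-001  11000-  11011-  111-01  1110-1
size-2^2 implicants → 0-111-
Unchecked terms (primes): -00101, -01110, -11001, 0-1001, 0-111-, 000000, 1-0111, 1-1011, 1001-1, 101-10, 10101-, 11-001, 11000-, 11011-, 111-01, 1110-1
Minterm coverage:
  m0 ⊆ 000000 [E]
  m9 ⊆ 0-1001 [E]
  m14 ⊆ -01110,0-111-
  m15 ⊆ 0-111- [E]
  m25 ⊆ -11001,0-1001
  m30 ⊆ 0-111- [E]
  m31 ⊆ 0-111- [E]
  m37 ⊆ -00101,1001-1
  m39 ⊆ 1-0111,1001-1
  m42 ⊆ 101-10,10101-
  m46 ⊆ -01110,101-10
  m48 ⊆ 11000- [E]
  m49 ⊆ 11-001,11000-
  m54 ⊆ 11011- [E]
  m55 ⊆ 1-0111,11011-
  m57 ⊆ -11001,11-001,111-01,1110-1
  m59 ⊆ 1-1011,1110-1
  m61 ⊆ 111-01 [E]
E = {0-1001, 0-111-, 000000, 11000-, 11011-, 111-01}
Petrick residual → 1-1011, 1001-1, 101-10
Cover = a'cd'e'f + a'cde + a'b'c'd'e'f' + acd'ef + ab'c'df + ab'cef' + abc'd'e' + abc'de + abce'f  |cover|=9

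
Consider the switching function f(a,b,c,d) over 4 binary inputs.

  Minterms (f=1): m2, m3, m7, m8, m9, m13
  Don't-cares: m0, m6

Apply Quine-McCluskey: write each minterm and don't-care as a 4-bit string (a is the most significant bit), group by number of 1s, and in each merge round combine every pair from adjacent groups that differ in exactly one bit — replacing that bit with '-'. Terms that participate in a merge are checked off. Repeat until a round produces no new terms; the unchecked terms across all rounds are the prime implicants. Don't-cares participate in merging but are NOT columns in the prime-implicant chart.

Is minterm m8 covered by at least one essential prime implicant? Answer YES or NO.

NO

size-2^0 implicants → 0000(✓)  0010(✓)  0011(✓)  0110(✓)  0111(✓)  1000(✓)  1001(✓)  1101(✓)
size-2^1 implicants → -000  0-10(✓)  0-11(✓)  00-0  001-(✓)  011-(✓)  1-01  100-
size-2^2 implicants → 0-1-
Unchecked terms (primes): -000, 0-1-, 00-0, 1-01, 100-
Minterm coverage:
  m2 ⊆ 0-1-,00-0
  m3 ⊆ 0-1- [E]
  m7 ⊆ 0-1- [E]
  m8 ⊆ -000,100-
  m9 ⊆ 1-01,100-
  m13 ⊆ 1-01 [E]
E = {0-1-, 1-01}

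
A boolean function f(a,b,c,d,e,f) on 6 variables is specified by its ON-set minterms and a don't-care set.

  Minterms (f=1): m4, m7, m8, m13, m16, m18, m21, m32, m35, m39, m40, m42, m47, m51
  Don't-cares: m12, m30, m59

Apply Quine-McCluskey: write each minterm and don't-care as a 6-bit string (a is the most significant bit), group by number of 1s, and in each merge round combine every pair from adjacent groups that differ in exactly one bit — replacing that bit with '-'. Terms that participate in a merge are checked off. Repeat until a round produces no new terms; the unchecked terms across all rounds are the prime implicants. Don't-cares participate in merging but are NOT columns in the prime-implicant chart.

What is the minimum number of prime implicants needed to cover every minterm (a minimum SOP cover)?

size-2^0 implicants → 000100(✓)  000111(✓)  001000(✓)  001100(✓)  001101(✓)  010000(✓)  010010(✓)  010101  011110  100000(✓)  100011(✓)  100111(✓)  101000(✓)  101010(✓)  101111(✓)  110011(✓)  111011(✓)
size-2^1 implicants → -00111  -01000  00-100  001-00  00110-  0100-0  1-0011  10-000  10-111  100-11  1010-0  11-011
Unchecked terms (primes): -00111, -01000, 00-100, 001-00, 00110-, 0100-0, 010101, 011110, 1-0011, 10-000, 10-111, 100-11, 1010-0, 11-011
Minterm coverage:
  m4 ⊆ 00-100 [E]
  m7 ⊆ -00111 [E]
  m8 ⊆ -01000,001-00
  m13 ⊆ 00110- [E]
  m16 ⊆ 0100-0 [E]
  m18 ⊆ 0100-0 [E]
  m21 ⊆ 010101 [E]
  m32 ⊆ 10-000 [E]
  m35 ⊆ 1-0011,100-11
  m39 ⊆ -00111,10-111,100-11
  m40 ⊆ -01000,10-000,1010-0
  m42 ⊆ 1010-0 [E]
  m47 ⊆ 10-111 [E]
  m51 ⊆ 1-0011,11-011
E = {-00111, 00-100, 00110-, 0100-0, 010101, 10-000, 10-111, 1010-0}
Petrick residual → -01000, 1-0011
Cover = b'c'def + b'cd'e'f' + a'b'de'f' + a'b'cde' + a'bc'd'f' + a'bc'de'f + ac'd'ef + ab'd'e'f' + ab'def + ab'cd'f'  |cover|=10

10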